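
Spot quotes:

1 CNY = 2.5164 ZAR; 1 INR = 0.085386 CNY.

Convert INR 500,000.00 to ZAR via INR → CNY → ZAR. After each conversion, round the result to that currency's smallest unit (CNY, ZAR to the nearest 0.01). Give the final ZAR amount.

ZAR 107,432.67

INR 500,000.00 × 0.085386 = CNY 42,693.00
CNY 42,693.00 × 2.5164 = ZAR 107,432.67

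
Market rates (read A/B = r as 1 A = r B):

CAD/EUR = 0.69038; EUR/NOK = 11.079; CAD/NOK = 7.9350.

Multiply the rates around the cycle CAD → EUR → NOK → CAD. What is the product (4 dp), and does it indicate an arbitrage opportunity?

Around CAD → EUR → NOK → CAD: 1 × 0.69038 × 11.079 ÷ 7.9350 = 0.963922
Product < 1; profitable direction is CAD → NOK → EUR → CAD.

0.9639 (arbitrage exists)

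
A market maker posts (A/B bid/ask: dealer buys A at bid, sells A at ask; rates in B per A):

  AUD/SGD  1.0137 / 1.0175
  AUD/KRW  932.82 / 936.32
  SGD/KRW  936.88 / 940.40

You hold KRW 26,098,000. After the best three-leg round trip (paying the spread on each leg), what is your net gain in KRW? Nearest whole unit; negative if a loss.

Best loop KRW → AUD → SGD → KRW:
KRW 26,098,000 ÷ 936.32 (buy AUD at ask) = AUD 27,872.95
AUD 27,872.95 × 1.0137 (sell AUD at bid) = SGD 28,254.81
SGD 28,254.81 × 936.88 (sell SGD at bid) = KRW 26,471,365

Net profit: KRW 373,365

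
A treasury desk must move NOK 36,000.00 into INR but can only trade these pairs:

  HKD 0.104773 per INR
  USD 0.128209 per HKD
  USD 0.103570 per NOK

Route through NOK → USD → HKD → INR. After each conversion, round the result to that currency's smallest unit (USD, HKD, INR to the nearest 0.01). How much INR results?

NOK 36,000.00 × 0.103570 = USD 3,728.52
USD 3,728.52 ÷ 0.128209 = HKD 29,081.58
HKD 29,081.58 ÷ 0.104773 = INR 277,567.50

INR 277,567.50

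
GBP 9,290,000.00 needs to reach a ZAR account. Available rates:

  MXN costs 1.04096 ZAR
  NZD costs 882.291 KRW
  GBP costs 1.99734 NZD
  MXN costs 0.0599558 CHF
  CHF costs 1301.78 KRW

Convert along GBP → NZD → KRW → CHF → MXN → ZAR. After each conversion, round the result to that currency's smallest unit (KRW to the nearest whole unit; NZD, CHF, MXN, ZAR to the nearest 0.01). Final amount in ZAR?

ZAR 218,345,782.31

GBP 9,290,000.00 × 1.99734 = NZD 18,555,288.60
NZD 18,555,288.60 × 882.291 = KRW 16,371,164,134
KRW 16,371,164,134 ÷ 1301.78 = CHF 12,575,983.76
CHF 12,575,983.76 ÷ 0.0599558 = MXN 209,754,248.30
MXN 209,754,248.30 × 1.04096 = ZAR 218,345,782.31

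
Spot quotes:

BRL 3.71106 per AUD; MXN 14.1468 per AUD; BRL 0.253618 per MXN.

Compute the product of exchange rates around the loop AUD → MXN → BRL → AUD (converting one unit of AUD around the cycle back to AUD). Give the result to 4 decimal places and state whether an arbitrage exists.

Around AUD → MXN → BRL → AUD: 1 × 14.1468 × 0.253618 ÷ 3.71106 = 0.966808
Product < 1; profitable direction is AUD → BRL → MXN → AUD.

0.9668 (arbitrage exists)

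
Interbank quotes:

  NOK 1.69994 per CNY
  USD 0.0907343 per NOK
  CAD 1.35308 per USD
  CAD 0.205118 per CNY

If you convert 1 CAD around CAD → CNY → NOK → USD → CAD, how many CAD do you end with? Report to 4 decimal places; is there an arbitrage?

Around CAD → CNY → NOK → USD → CAD: 1 ÷ 0.205118 × 1.69994 × 0.0907343 × 1.35308 = 1.017477
Product > 1; profitable direction is CAD → CNY → NOK → USD → CAD.

1.0175 (arbitrage exists)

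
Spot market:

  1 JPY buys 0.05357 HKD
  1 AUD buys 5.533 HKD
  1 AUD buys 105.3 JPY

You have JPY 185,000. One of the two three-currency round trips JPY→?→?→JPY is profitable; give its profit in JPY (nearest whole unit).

Profit: JPY 3,608

Profitable loop is JPY → HKD → AUD → JPY:
JPY 185,000 × 0.05357 = HKD 9,910.45
HKD 9,910.45 ÷ 5.533 = AUD 1,791.15
AUD 1,791.15 × 105.3 = JPY 188,608
Profit = JPY 188,608 − JPY 185,000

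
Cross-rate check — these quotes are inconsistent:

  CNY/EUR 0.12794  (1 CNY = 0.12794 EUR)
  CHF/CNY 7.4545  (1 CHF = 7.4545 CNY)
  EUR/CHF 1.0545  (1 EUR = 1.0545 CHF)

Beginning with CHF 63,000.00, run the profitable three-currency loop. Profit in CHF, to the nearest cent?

Profit: CHF 359.54

Profitable loop is CHF → CNY → EUR → CHF:
CHF 63,000.00 × 7.4545 = CNY 469,633.50
CNY 469,633.50 × 0.12794 = EUR 60,084.91
EUR 60,084.91 × 1.0545 = CHF 63,359.54
Profit = CHF 63,359.54 − CHF 63,000.00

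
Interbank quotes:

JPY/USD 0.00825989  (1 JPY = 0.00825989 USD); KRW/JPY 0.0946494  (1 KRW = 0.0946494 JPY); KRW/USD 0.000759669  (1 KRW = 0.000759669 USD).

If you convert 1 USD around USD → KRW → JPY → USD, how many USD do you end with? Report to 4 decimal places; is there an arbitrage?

1.0291 (arbitrage exists)

Around USD → KRW → JPY → USD: 1 ÷ 0.000759669 × 0.0946494 × 0.00825989 = 1.029124
Product > 1; profitable direction is USD → KRW → JPY → USD.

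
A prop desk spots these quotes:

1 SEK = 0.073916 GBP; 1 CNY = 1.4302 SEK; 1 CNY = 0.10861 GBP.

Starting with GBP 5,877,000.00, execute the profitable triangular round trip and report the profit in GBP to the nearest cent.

Profitable loop is GBP → SEK → CNY → GBP:
GBP 5,877,000.00 ÷ 0.073916 = SEK 79,509,172.57
SEK 79,509,172.57 ÷ 1.4302 = CNY 55,593,044.73
CNY 55,593,044.73 × 0.10861 = GBP 6,037,960.59
Profit = GBP 6,037,960.59 − GBP 5,877,000.00

Profit: GBP 160,960.59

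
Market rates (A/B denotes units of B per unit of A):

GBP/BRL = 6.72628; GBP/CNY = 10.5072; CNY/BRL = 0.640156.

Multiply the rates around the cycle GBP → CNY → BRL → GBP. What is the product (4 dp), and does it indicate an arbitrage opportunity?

1.0000 (no arbitrage)

Around GBP → CNY → BRL → GBP: 1 × 10.5072 × 0.640156 ÷ 6.72628 = 0.999995
Product ≈ 1 (deviation 0.000%, within rounding noise).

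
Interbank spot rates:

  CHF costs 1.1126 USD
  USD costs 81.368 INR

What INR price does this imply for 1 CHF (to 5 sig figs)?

CHF/INR = 90.530

1 CHF × 1.1126 = 1.1126 USD
1.1126 USD × 81.368 = 90.53 INR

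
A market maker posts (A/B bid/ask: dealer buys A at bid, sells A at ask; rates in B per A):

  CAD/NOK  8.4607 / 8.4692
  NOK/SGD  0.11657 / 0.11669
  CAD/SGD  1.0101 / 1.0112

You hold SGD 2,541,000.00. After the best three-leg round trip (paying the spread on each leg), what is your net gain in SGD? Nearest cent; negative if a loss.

Net profit: SGD 56,125.93

Best loop SGD → NOK → CAD → SGD:
SGD 2,541,000.00 ÷ 0.11669 (buy NOK at ask) = NOK 21,775,644.87
NOK 21,775,644.87 ÷ 8.4692 (buy CAD at ask) = CAD 2,571,157.24
CAD 2,571,157.24 × 1.0101 (sell CAD at bid) = SGD 2,597,125.93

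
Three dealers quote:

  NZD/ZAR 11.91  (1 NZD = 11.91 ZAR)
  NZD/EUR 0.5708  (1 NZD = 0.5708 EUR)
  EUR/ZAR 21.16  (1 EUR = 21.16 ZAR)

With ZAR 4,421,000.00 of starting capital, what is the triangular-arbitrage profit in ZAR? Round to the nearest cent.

Profit: ZAR 62,409.23

Profitable loop is ZAR → NZD → EUR → ZAR:
ZAR 4,421,000.00 ÷ 11.91 = NZD 371,200.67
NZD 371,200.67 × 0.5708 = EUR 211,881.34
EUR 211,881.34 × 21.16 = ZAR 4,483,409.23
Profit = ZAR 4,483,409.23 − ZAR 4,421,000.00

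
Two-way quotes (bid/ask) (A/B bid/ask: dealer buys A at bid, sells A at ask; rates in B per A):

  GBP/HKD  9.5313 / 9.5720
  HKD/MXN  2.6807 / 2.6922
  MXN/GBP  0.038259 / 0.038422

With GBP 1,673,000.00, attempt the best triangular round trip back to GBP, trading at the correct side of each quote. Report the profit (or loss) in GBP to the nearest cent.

Best loop GBP → MXN → HKD → GBP:
GBP 1,673,000.00 ÷ 0.038422 (buy MXN at ask) = MXN 43,542,761.96
MXN 43,542,761.96 ÷ 2.6922 (buy HKD at ask) = HKD 16,173,672.82
HKD 16,173,672.82 ÷ 9.5720 (buy GBP at ask) = GBP 1,689,685.84

Net profit: GBP 16,685.84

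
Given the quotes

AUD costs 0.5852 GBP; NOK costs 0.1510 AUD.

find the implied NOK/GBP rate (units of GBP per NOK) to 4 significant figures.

1 NOK × 0.1510 = 0.151 AUD
0.151 AUD × 0.5852 = 0.0883652 GBP

NOK/GBP = 0.08837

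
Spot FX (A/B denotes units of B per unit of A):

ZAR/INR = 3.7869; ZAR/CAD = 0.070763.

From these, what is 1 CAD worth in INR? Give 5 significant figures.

CAD/INR = 53.515

1 CAD ÷ 0.070763 = 14.1317 ZAR
14.1317 ZAR × 3.7869 = 53.5153 INR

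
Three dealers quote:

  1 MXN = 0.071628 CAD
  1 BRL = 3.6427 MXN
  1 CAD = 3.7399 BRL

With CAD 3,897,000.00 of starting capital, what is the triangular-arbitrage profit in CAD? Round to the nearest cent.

Profit: CAD 96,596.52

Profitable loop is CAD → MXN → BRL → CAD:
CAD 3,897,000.00 ÷ 0.071628 = MXN 54,406,098.17
MXN 54,406,098.17 ÷ 3.6427 = BRL 14,935,651.62
BRL 14,935,651.62 ÷ 3.7399 = CAD 3,993,596.52
Profit = CAD 3,993,596.52 − CAD 3,897,000.00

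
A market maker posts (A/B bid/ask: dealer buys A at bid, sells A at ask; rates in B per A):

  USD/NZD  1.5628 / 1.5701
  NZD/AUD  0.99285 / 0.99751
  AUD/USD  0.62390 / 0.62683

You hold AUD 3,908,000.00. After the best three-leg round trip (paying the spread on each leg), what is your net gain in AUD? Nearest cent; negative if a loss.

Best loop AUD → NZD → USD → AUD:
AUD 3,908,000.00 ÷ 0.99751 (buy NZD at ask) = NZD 3,917,755.21
NZD 3,917,755.21 ÷ 1.5701 (buy USD at ask) = USD 2,495,226.55
USD 2,495,226.55 ÷ 0.62683 (buy AUD at ask) = AUD 3,980,706.97

Net profit: AUD 72,706.97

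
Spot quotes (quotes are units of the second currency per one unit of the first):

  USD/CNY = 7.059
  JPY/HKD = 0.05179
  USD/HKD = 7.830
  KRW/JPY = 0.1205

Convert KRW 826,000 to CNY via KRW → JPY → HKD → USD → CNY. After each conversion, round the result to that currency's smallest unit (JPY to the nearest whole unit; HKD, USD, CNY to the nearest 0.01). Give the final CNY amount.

KRW 826,000 × 0.1205 = JPY 99,533
JPY 99,533 × 0.05179 = HKD 5,154.81
HKD 5,154.81 ÷ 7.830 = USD 658.34
USD 658.34 × 7.059 = CNY 4,647.22

CNY 4,647.22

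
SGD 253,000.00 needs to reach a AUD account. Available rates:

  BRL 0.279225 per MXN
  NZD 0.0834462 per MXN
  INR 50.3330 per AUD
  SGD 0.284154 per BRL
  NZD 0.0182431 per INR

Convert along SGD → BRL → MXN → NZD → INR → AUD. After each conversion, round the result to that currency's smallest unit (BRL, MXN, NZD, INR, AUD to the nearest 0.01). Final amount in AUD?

SGD 253,000.00 ÷ 0.284154 = BRL 890,362.27
BRL 890,362.27 ÷ 0.279225 = MXN 3,188,691.09
MXN 3,188,691.09 × 0.0834462 = NZD 266,084.15
NZD 266,084.15 ÷ 0.0182431 = INR 14,585,467.93
INR 14,585,467.93 ÷ 50.3330 = AUD 289,779.43

AUD 289,779.43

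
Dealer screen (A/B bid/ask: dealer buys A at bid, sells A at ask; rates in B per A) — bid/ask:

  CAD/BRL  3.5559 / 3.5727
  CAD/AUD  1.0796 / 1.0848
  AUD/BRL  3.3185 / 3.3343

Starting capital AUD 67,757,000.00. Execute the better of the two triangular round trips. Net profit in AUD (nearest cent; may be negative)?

Net profit: AUD 188,753.13

Best loop AUD → BRL → CAD → AUD:
AUD 67,757,000.00 × 3.3185 (sell AUD at bid) = BRL 224,851,604.50
BRL 224,851,604.50 ÷ 3.5727 (buy CAD at ask) = CAD 62,936,044.03
CAD 62,936,044.03 × 1.0796 (sell CAD at bid) = AUD 67,945,753.13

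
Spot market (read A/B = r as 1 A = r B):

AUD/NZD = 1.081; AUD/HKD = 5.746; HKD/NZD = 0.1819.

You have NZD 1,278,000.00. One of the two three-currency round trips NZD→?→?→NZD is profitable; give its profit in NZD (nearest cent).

Profit: NZD 43,777.11

Profitable loop is NZD → HKD → AUD → NZD:
NZD 1,278,000.00 ÷ 0.1819 = HKD 7,025,838.37
HKD 7,025,838.37 ÷ 5.746 = AUD 1,222,735.53
AUD 1,222,735.53 × 1.081 = NZD 1,321,777.11
Profit = NZD 1,321,777.11 − NZD 1,278,000.00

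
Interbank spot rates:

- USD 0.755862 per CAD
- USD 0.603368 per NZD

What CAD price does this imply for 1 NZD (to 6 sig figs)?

1 NZD × 0.603368 = 0.603368 USD
0.603368 USD ÷ 0.755862 = 0.798252 CAD

NZD/CAD = 0.798252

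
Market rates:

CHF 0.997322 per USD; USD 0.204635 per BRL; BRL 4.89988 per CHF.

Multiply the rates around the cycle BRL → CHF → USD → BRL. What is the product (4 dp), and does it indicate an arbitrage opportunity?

Around BRL → CHF → USD → BRL: 1 ÷ 4.89988 ÷ 0.997322 ÷ 0.204635 = 0.999998
Product ≈ 1 (deviation 0.000%, within rounding noise).

1.0000 (no arbitrage)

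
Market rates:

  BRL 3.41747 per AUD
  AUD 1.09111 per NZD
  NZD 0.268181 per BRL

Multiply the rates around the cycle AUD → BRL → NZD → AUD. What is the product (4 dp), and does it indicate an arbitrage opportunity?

Around AUD → BRL → NZD → AUD: 1 × 3.41747 × 0.268181 × 1.09111 = 1.000003
Product ≈ 1 (deviation 0.000%, within rounding noise).

1.0000 (no arbitrage)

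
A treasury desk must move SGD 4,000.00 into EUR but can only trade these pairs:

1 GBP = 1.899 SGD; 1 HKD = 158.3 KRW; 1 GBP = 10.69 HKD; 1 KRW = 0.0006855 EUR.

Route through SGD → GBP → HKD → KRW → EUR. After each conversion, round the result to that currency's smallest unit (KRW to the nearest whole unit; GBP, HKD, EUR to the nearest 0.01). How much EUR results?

EUR 2,443.44

SGD 4,000.00 ÷ 1.899 = GBP 2,106.37
GBP 2,106.37 × 10.69 = HKD 22,517.10
HKD 22,517.10 × 158.3 = KRW 3,564,457
KRW 3,564,457 × 0.0006855 = EUR 2,443.44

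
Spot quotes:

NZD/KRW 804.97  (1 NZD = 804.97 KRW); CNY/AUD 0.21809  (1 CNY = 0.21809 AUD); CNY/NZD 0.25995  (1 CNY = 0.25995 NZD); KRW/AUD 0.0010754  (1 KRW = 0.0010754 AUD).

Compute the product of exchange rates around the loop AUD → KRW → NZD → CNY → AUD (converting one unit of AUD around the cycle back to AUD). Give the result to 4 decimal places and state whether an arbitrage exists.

Around AUD → KRW → NZD → CNY → AUD: 1 ÷ 0.0010754 ÷ 804.97 ÷ 0.25995 × 0.21809 = 0.969162
Product < 1; profitable direction is AUD → CNY → NZD → KRW → AUD.

0.9692 (arbitrage exists)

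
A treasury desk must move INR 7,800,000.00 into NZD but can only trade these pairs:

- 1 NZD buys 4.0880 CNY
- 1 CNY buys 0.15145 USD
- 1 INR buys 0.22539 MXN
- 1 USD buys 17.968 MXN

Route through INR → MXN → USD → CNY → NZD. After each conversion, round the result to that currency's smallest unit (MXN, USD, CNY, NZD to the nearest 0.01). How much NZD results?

NZD 158,033.56

INR 7,800,000.00 × 0.22539 = MXN 1,758,042.00
MXN 1,758,042.00 ÷ 17.968 = USD 97,842.94
USD 97,842.94 ÷ 0.15145 = CNY 646,041.20
CNY 646,041.20 ÷ 4.0880 = NZD 158,033.56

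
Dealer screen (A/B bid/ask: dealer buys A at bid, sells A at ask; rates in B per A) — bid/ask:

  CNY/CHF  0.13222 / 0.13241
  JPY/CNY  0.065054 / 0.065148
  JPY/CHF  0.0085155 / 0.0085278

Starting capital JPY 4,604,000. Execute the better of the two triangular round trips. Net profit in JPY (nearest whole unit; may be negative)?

Net profit: JPY 39,757

Best loop JPY → CNY → CHF → JPY:
JPY 4,604,000 × 0.065054 (sell JPY at bid) = CNY 299,508.62
CNY 299,508.62 × 0.13222 (sell CNY at bid) = CHF 39,601.03
CHF 39,601.03 ÷ 0.0085278 (buy JPY at ask) = JPY 4,643,757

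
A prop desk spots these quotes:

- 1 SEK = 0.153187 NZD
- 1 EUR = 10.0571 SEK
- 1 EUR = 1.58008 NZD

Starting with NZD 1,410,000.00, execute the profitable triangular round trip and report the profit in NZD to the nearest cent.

Profit: NZD 36,117.26

Profitable loop is NZD → SEK → EUR → NZD:
NZD 1,410,000.00 ÷ 0.153187 = SEK 9,204,436.41
SEK 9,204,436.41 ÷ 10.0571 = EUR 915,217.75
EUR 915,217.75 × 1.58008 = NZD 1,446,117.26
Profit = NZD 1,446,117.26 − NZD 1,410,000.00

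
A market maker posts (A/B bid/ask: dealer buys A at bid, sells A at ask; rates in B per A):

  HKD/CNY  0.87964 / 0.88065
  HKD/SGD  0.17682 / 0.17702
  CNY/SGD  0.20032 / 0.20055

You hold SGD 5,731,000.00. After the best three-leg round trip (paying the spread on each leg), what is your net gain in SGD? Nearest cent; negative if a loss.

Net profit: SGD 6,672.94

Best loop SGD → CNY → HKD → SGD:
SGD 5,731,000.00 ÷ 0.20055 (buy CNY at ask) = CNY 28,576,414.86
CNY 28,576,414.86 ÷ 0.88065 (buy HKD at ask) = HKD 32,449,230.52
HKD 32,449,230.52 × 0.17682 (sell HKD at bid) = SGD 5,737,672.94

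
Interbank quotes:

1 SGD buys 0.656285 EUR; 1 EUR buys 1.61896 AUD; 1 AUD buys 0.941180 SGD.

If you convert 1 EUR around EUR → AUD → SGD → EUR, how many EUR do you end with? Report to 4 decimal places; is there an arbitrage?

Around EUR → AUD → SGD → EUR: 1 × 1.61896 × 0.941180 × 0.656285 = 1.000003
Product ≈ 1 (deviation 0.000%, within rounding noise).

1.0000 (no arbitrage)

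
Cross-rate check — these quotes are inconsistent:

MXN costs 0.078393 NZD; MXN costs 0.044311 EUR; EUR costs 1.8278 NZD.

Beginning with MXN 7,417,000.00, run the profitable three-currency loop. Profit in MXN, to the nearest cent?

Profit: MXN 245,865.78

Profitable loop is MXN → EUR → NZD → MXN:
MXN 7,417,000.00 × 0.044311 = EUR 328,654.69
EUR 328,654.69 × 1.8278 = NZD 600,715.04
NZD 600,715.04 ÷ 0.078393 = MXN 7,662,865.78
Profit = MXN 7,662,865.78 − MXN 7,417,000.00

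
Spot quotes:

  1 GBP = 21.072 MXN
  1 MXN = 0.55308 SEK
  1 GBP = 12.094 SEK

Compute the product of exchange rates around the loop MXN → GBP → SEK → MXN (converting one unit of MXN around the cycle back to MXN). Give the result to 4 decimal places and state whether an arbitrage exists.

Around MXN → GBP → SEK → MXN: 1 ÷ 21.072 × 12.094 ÷ 0.55308 = 1.037711
Product > 1; profitable direction is MXN → GBP → SEK → MXN.

1.0377 (arbitrage exists)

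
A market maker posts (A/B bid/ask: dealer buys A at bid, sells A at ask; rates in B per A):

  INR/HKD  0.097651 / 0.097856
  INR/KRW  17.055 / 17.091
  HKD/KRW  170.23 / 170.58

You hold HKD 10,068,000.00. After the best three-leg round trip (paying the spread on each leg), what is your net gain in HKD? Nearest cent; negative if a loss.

Net profit: HKD 218,777.85

Best loop HKD → INR → KRW → HKD:
HKD 10,068,000.00 ÷ 0.097856 (buy INR at ask) = INR 102,885,873.12
INR 102,885,873.12 × 17.055 (sell INR at bid) = KRW 1,754,718,566
KRW 1,754,718,566 ÷ 170.58 (buy HKD at ask) = HKD 10,286,777.85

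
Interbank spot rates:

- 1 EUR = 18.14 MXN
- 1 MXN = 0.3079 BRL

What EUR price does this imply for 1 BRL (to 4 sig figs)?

1 BRL ÷ 0.3079 = 3.24781 MXN
3.24781 MXN ÷ 18.14 = 0.179041 EUR

BRL/EUR = 0.1790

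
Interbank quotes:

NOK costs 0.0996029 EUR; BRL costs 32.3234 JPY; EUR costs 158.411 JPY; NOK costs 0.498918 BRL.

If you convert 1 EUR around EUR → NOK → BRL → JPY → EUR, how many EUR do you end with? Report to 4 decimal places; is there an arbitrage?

Around EUR → NOK → BRL → JPY → EUR: 1 ÷ 0.0996029 × 0.498918 × 32.3234 ÷ 158.411 = 1.022089
Product > 1; profitable direction is EUR → NOK → BRL → JPY → EUR.

1.0221 (arbitrage exists)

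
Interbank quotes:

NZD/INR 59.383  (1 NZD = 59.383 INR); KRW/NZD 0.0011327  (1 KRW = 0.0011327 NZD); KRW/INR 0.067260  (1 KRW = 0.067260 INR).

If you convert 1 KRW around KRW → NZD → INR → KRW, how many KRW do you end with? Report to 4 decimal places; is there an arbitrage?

1.0000 (no arbitrage)

Around KRW → NZD → INR → KRW: 1 × 0.0011327 × 59.383 ÷ 0.067260 = 1.000046
Product ≈ 1 (deviation 0.005%, within rounding noise).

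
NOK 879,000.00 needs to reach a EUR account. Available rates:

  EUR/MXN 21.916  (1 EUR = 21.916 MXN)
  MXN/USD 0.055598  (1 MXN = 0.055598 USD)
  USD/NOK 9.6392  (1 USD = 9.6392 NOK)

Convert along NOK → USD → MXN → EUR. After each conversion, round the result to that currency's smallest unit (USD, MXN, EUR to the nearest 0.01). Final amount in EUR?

NOK 879,000.00 ÷ 9.6392 = USD 91,190.14
USD 91,190.14 ÷ 0.055598 = MXN 1,640,169.43
MXN 1,640,169.43 ÷ 21.916 = EUR 74,838.90

EUR 74,838.90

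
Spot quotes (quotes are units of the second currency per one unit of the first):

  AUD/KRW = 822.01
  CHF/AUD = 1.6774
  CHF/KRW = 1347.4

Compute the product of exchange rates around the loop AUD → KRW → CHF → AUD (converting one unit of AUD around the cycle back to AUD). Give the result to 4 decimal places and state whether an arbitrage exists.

Around AUD → KRW → CHF → AUD: 1 × 822.01 ÷ 1347.4 × 1.6774 = 1.023334
Product > 1; profitable direction is AUD → KRW → CHF → AUD.

1.0233 (arbitrage exists)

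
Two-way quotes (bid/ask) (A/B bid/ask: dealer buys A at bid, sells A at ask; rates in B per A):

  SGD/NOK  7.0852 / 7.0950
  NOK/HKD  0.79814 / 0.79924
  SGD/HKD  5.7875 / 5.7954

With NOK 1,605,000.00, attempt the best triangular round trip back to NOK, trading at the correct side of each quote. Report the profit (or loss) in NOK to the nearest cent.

Net profit: NOK 33,084.99

Best loop NOK → SGD → HKD → NOK:
NOK 1,605,000.00 ÷ 7.0950 (buy SGD at ask) = SGD 226,215.64
SGD 226,215.64 × 5.7875 (sell SGD at bid) = HKD 1,309,223.04
HKD 1,309,223.04 ÷ 0.79924 (buy NOK at ask) = NOK 1,638,084.99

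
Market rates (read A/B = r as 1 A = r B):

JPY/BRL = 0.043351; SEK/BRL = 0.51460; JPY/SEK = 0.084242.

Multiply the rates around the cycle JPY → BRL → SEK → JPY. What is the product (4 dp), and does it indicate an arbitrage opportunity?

Around JPY → BRL → SEK → JPY: 1 × 0.043351 ÷ 0.51460 ÷ 0.084242 = 1.000002
Product ≈ 1 (deviation 0.000%, within rounding noise).

1.0000 (no arbitrage)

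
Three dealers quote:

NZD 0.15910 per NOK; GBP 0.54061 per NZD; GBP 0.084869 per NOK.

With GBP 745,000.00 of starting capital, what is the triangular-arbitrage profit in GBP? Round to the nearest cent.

Profitable loop is GBP → NOK → NZD → GBP:
GBP 745,000.00 ÷ 0.084869 = NOK 8,778,234.69
NOK 8,778,234.69 × 0.15910 = NZD 1,396,617.14
NZD 1,396,617.14 × 0.54061 = GBP 755,025.19
Profit = GBP 755,025.19 − GBP 745,000.00

Profit: GBP 10,025.19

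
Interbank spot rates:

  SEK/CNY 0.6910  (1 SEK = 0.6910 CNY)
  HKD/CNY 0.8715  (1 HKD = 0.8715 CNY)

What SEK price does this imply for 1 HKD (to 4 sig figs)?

1 HKD × 0.8715 = 0.8715 CNY
0.8715 CNY ÷ 0.6910 = 1.26122 SEK

HKD/SEK = 1.261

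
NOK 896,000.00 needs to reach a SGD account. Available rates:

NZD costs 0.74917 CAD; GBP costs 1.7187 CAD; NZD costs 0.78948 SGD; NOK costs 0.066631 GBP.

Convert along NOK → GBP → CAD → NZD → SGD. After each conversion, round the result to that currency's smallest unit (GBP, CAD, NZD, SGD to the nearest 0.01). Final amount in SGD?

NOK 896,000.00 × 0.066631 = GBP 59,701.38
GBP 59,701.38 × 1.7187 = CAD 102,608.76
CAD 102,608.76 ÷ 0.74917 = NZD 136,963.25
NZD 136,963.25 × 0.78948 = SGD 108,129.75

SGD 108,129.75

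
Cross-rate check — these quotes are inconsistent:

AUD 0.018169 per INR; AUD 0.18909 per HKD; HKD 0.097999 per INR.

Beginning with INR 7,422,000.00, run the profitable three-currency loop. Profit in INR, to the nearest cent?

Profitable loop is INR → HKD → AUD → INR:
INR 7,422,000.00 × 0.097999 = HKD 727,348.58
HKD 727,348.58 × 0.18909 = AUD 137,534.34
AUD 137,534.34 ÷ 0.018169 = INR 7,569,725.50
Profit = INR 7,569,725.50 − INR 7,422,000.00

Profit: INR 147,725.50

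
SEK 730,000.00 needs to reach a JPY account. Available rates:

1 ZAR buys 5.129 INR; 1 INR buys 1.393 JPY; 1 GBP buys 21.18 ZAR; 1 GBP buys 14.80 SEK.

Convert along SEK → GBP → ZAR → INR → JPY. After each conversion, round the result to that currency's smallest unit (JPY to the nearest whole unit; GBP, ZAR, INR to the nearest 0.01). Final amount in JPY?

JPY 7,463,987

SEK 730,000.00 ÷ 14.80 = GBP 49,324.32
GBP 49,324.32 × 21.18 = ZAR 1,044,689.10
ZAR 1,044,689.10 × 5.129 = INR 5,358,210.39
INR 5,358,210.39 × 1.393 = JPY 7,463,987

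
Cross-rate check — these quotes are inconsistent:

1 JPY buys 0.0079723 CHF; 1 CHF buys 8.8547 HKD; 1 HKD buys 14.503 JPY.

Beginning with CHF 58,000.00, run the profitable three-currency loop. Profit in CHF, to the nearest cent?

Profit: CHF 1,380.43

Profitable loop is CHF → HKD → JPY → CHF:
CHF 58,000.00 × 8.8547 = HKD 513,572.60
HKD 513,572.60 × 14.503 = JPY 7,448,343
JPY 7,448,343 × 0.0079723 = CHF 59,380.43
Profit = CHF 59,380.43 − CHF 58,000.00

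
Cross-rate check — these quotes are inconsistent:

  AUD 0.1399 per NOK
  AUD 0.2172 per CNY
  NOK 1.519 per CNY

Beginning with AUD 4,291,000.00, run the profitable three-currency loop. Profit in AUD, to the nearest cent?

Profitable loop is AUD → NOK → CNY → AUD:
AUD 4,291,000.00 ÷ 0.1399 = NOK 30,671,908.51
NOK 30,671,908.51 ÷ 1.519 = CNY 20,192,171.50
CNY 20,192,171.50 × 0.2172 = AUD 4,385,739.65
Profit = AUD 4,385,739.65 − AUD 4,291,000.00

Profit: AUD 94,739.65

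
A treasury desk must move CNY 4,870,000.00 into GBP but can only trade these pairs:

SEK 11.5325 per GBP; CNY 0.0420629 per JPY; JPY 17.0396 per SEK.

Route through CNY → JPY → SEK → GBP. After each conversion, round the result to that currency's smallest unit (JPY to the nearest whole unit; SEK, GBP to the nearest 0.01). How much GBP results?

CNY 4,870,000.00 ÷ 0.0420629 = JPY 115,778,988
JPY 115,778,988 ÷ 17.0396 = SEK 6,794,701.05
SEK 6,794,701.05 ÷ 11.5325 = GBP 589,178.50

GBP 589,178.50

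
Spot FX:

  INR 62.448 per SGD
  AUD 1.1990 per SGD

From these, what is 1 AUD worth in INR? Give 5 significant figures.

AUD/INR = 52.083

1 AUD ÷ 1.1990 = 0.834028 SGD
0.834028 SGD × 62.448 = 52.0834 INR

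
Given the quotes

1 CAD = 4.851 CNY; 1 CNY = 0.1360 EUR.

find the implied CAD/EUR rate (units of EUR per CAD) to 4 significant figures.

1 CAD × 4.851 = 4.851 CNY
4.851 CNY × 0.1360 = 0.659736 EUR

CAD/EUR = 0.6597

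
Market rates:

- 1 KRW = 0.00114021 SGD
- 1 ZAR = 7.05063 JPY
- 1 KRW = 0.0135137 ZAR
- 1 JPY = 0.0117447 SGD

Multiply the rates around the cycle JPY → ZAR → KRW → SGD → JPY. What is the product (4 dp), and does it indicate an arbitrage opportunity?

Around JPY → ZAR → KRW → SGD → JPY: 1 ÷ 7.05063 ÷ 0.0135137 × 0.00114021 ÷ 0.0117447 = 1.018921
Product > 1; profitable direction is JPY → ZAR → KRW → SGD → JPY.

1.0189 (arbitrage exists)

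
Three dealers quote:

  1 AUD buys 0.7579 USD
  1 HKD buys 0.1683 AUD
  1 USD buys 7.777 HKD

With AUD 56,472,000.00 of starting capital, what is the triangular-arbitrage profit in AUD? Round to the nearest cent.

Profitable loop is AUD → HKD → USD → AUD:
AUD 56,472,000.00 ÷ 0.1683 = HKD 335,543,672.01
HKD 335,543,672.01 ÷ 7.777 = USD 43,145,643.82
USD 43,145,643.82 ÷ 0.7579 = AUD 56,927,884.71
Profit = AUD 56,927,884.71 − AUD 56,472,000.00

Profit: AUD 455,884.71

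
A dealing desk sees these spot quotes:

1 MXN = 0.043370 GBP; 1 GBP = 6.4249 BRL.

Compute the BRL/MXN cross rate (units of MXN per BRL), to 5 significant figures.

1 BRL ÷ 6.4249 = 0.155644 GBP
0.155644 GBP ÷ 0.043370 = 3.58876 MXN

BRL/MXN = 3.5888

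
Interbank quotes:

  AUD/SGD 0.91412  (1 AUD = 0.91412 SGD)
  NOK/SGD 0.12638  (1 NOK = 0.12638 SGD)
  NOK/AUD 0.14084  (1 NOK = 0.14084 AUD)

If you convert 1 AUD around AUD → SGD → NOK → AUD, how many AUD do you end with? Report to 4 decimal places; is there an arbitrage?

Around AUD → SGD → NOK → AUD: 1 × 0.91412 ÷ 0.12638 × 0.14084 = 1.018711
Product > 1; profitable direction is AUD → SGD → NOK → AUD.

1.0187 (arbitrage exists)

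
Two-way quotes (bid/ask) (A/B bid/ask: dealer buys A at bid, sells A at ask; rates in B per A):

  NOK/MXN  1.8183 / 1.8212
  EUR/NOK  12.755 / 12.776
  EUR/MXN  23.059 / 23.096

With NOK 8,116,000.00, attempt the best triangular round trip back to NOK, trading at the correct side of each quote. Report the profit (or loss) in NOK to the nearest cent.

Best loop NOK → MXN → EUR → NOK:
NOK 8,116,000.00 × 1.8183 (sell NOK at bid) = MXN 14,757,322.80
MXN 14,757,322.80 ÷ 23.096 (buy EUR at ask) = EUR 638,955.78
EUR 638,955.78 × 12.755 (sell EUR at bid) = NOK 8,149,881.03

Net profit: NOK 33,881.03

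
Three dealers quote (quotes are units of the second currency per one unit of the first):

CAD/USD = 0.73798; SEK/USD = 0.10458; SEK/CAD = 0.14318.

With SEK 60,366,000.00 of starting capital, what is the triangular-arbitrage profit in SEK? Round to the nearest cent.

Profit: SEK 625,696.30

Profitable loop is SEK → CAD → USD → SEK:
SEK 60,366,000.00 × 0.14318 = CAD 8,643,203.88
CAD 8,643,203.88 × 0.73798 = USD 6,378,511.60
USD 6,378,511.60 ÷ 0.10458 = SEK 60,991,696.30
Profit = SEK 60,991,696.30 − SEK 60,366,000.00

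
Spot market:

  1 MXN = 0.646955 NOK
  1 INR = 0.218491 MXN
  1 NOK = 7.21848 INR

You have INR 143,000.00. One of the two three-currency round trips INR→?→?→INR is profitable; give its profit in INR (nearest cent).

Profitable loop is INR → MXN → NOK → INR:
INR 143,000.00 × 0.218491 = MXN 31,244.21
MXN 31,244.21 × 0.646955 = NOK 20,213.60
NOK 20,213.60 × 7.21848 = INR 145,911.47
Profit = INR 145,911.47 − INR 143,000.00

Profit: INR 2,911.47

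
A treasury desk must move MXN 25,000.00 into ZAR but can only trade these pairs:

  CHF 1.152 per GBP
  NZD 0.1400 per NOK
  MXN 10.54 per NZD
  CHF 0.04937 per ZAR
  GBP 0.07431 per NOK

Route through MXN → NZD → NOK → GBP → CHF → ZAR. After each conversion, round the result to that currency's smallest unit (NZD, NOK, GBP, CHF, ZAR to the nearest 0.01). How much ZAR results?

ZAR 29,376.95

MXN 25,000.00 ÷ 10.54 = NZD 2,371.92
NZD 2,371.92 ÷ 0.1400 = NOK 16,942.29
NOK 16,942.29 × 0.07431 = GBP 1,258.98
GBP 1,258.98 × 1.152 = CHF 1,450.34
CHF 1,450.34 ÷ 0.04937 = ZAR 29,376.95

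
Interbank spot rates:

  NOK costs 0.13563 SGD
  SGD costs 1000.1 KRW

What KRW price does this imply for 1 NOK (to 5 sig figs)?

1 NOK × 0.13563 = 0.13563 SGD
0.13563 SGD × 1000.1 = 135.644 KRW

NOK/KRW = 135.64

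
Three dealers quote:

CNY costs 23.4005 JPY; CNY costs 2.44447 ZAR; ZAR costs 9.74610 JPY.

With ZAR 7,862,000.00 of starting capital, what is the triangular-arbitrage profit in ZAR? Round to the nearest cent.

Profitable loop is ZAR → JPY → CNY → ZAR:
ZAR 7,862,000.00 × 9.74610 = JPY 76,623,838
JPY 76,623,838 ÷ 23.4005 = CNY 3,274,453.03
CNY 3,274,453.03 × 2.44447 = ZAR 8,004,302.21
Profit = ZAR 8,004,302.21 − ZAR 7,862,000.00

Profit: ZAR 142,302.21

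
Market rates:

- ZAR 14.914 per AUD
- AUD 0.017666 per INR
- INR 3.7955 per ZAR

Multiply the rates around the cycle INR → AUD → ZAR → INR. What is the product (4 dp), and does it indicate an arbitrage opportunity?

Around INR → AUD → ZAR → INR: 1 × 0.017666 × 14.914 × 3.7955 = 1.000003
Product ≈ 1 (deviation 0.000%, within rounding noise).

1.0000 (no arbitrage)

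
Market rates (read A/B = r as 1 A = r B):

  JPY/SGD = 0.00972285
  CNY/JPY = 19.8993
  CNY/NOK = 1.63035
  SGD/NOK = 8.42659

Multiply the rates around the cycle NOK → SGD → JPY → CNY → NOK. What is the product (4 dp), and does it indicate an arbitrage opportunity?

Around NOK → SGD → JPY → CNY → NOK: 1 ÷ 8.42659 ÷ 0.00972285 ÷ 19.8993 × 1.63035 = 0.999994
Product ≈ 1 (deviation 0.001%, within rounding noise).

1.0000 (no arbitrage)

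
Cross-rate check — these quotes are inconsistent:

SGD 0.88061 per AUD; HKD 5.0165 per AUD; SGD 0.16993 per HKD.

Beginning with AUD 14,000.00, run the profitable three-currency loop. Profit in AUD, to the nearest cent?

Profitable loop is AUD → SGD → HKD → AUD:
AUD 14,000.00 × 0.88061 = SGD 12,328.54
SGD 12,328.54 ÷ 0.16993 = HKD 72,550.70
HKD 72,550.70 ÷ 5.0165 = AUD 14,462.41
Profit = AUD 14,462.41 − AUD 14,000.00

Profit: AUD 462.41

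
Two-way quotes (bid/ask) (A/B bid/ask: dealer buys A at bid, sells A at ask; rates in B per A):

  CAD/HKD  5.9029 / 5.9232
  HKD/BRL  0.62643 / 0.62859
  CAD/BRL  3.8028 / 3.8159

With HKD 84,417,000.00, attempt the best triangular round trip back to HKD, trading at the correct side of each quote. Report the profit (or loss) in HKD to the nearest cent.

Net profit: HKD 1,803,301.00

Best loop HKD → CAD → BRL → HKD:
HKD 84,417,000.00 ÷ 5.9232 (buy CAD at ask) = CAD 14,251,924.64
CAD 14,251,924.64 × 3.8028 (sell CAD at bid) = BRL 54,197,219.00
BRL 54,197,219.00 ÷ 0.62859 (buy HKD at ask) = HKD 86,220,301.00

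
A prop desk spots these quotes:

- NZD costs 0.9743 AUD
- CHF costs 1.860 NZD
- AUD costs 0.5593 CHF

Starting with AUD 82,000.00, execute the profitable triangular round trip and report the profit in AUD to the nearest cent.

Profitable loop is AUD → CHF → NZD → AUD:
AUD 82,000.00 × 0.5593 = CHF 45,862.60
CHF 45,862.60 × 1.860 = NZD 85,304.44
NZD 85,304.44 × 0.9743 = AUD 83,112.11
Profit = AUD 83,112.11 − AUD 82,000.00

Profit: AUD 1,112.11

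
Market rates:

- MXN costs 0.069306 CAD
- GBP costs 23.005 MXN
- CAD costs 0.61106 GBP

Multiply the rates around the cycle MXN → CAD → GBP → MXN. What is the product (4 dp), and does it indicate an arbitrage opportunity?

Around MXN → CAD → GBP → MXN: 1 × 0.069306 × 0.61106 × 23.005 = 0.974265
Product < 1; profitable direction is MXN → GBP → CAD → MXN.

0.9743 (arbitrage exists)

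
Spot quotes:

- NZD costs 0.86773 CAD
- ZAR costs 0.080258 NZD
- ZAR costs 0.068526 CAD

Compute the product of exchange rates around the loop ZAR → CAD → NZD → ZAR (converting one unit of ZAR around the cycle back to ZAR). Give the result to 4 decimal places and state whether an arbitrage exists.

Around ZAR → CAD → NZD → ZAR: 1 × 0.068526 ÷ 0.86773 ÷ 0.080258 = 0.983971
Product < 1; profitable direction is ZAR → NZD → CAD → ZAR.

0.9840 (arbitrage exists)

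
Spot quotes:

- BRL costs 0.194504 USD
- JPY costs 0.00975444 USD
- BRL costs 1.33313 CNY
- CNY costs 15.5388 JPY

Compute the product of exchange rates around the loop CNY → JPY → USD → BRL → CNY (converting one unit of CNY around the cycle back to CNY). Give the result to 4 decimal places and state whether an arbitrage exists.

Around CNY → JPY → USD → BRL → CNY: 1 × 15.5388 × 0.00975444 ÷ 0.194504 × 1.33313 = 1.038876
Product > 1; profitable direction is CNY → JPY → USD → BRL → CNY.

1.0389 (arbitrage exists)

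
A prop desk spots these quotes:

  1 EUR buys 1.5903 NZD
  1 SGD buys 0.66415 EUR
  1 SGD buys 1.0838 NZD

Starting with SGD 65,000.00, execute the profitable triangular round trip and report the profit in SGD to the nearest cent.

Profit: SGD 1,698.68

Profitable loop is SGD → NZD → EUR → SGD:
SGD 65,000.00 × 1.0838 = NZD 70,447.00
NZD 70,447.00 ÷ 1.5903 = EUR 44,297.93
EUR 44,297.93 ÷ 0.66415 = SGD 66,698.68
Profit = SGD 66,698.68 − SGD 65,000.00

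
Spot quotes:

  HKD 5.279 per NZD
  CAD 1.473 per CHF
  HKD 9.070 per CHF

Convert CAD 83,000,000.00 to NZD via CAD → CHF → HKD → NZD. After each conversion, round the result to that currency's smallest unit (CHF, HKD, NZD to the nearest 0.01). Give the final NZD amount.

CAD 83,000,000.00 ÷ 1.473 = CHF 56,347,589.95
CHF 56,347,589.95 × 9.070 = HKD 511,072,640.85
HKD 511,072,640.85 ÷ 5.279 = NZD 96,812,396.45

NZD 96,812,396.45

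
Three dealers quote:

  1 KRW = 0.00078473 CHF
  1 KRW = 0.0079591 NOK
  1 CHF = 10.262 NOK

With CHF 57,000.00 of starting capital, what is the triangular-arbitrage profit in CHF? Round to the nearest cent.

Profit: CHF 671.75

Profitable loop is CHF → NOK → KRW → CHF:
CHF 57,000.00 × 10.262 = NOK 584,934.00
NOK 584,934.00 ÷ 0.0079591 = KRW 73,492,480
KRW 73,492,480 × 0.00078473 = CHF 57,671.75
Profit = CHF 57,671.75 − CHF 57,000.00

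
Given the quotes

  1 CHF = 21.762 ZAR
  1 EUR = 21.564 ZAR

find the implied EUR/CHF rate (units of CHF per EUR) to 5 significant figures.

1 EUR × 21.564 = 21.564 ZAR
21.564 ZAR ÷ 21.762 = 0.990902 CHF

EUR/CHF = 0.99090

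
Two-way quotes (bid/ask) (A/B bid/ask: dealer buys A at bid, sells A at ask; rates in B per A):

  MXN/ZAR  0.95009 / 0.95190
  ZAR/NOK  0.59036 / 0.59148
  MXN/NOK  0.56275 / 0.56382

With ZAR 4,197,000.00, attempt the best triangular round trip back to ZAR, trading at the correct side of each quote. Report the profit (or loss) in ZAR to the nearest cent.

Net result: ZAR -2,085.81 (no profitable arbitrage after spreads)

Best loop ZAR → MXN → NOK → ZAR:
ZAR 4,197,000.00 ÷ 0.95190 (buy MXN at ask) = MXN 4,409,076.58
MXN 4,409,076.58 × 0.56275 (sell MXN at bid) = NOK 2,481,207.85
NOK 2,481,207.85 ÷ 0.59148 (buy ZAR at ask) = ZAR 4,194,914.19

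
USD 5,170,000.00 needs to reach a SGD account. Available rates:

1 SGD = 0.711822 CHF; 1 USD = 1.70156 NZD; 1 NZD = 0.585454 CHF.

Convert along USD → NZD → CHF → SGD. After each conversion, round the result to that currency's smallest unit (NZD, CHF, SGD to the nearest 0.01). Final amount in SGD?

USD 5,170,000.00 × 1.70156 = NZD 8,797,065.20
NZD 8,797,065.20 × 0.585454 = CHF 5,150,277.01
CHF 5,150,277.01 ÷ 0.711822 = SGD 7,235,343.96

SGD 7,235,343.96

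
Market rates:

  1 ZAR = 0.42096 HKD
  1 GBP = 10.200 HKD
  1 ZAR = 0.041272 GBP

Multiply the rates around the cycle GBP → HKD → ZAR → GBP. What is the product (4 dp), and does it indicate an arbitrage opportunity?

Around GBP → HKD → ZAR → GBP: 1 × 10.200 ÷ 0.42096 × 0.041272 = 1.000034
Product ≈ 1 (deviation 0.003%, within rounding noise).

1.0000 (no arbitrage)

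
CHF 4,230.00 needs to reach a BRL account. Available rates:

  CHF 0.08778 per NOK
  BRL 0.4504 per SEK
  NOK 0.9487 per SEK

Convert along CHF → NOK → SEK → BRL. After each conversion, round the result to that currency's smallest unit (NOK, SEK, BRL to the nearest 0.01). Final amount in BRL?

BRL 22,877.80

CHF 4,230.00 ÷ 0.08778 = NOK 48,188.65
NOK 48,188.65 ÷ 0.9487 = SEK 50,794.40
SEK 50,794.40 × 0.4504 = BRL 22,877.80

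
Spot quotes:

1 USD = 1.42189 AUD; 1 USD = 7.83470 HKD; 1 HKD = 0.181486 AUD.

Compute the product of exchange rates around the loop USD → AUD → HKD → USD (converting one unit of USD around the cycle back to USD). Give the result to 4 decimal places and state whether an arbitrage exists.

1.0000 (no arbitrage)

Around USD → AUD → HKD → USD: 1 × 1.42189 ÷ 0.181486 ÷ 7.83470 = 1.000001
Product ≈ 1 (deviation 0.000%, within rounding noise).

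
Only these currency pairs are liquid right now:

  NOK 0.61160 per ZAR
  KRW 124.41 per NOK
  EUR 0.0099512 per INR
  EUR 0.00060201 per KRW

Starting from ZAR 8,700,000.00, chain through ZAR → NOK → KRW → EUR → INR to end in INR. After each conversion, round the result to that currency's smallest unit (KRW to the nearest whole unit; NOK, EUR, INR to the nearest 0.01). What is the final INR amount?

INR 40,047,026.49

ZAR 8,700,000.00 × 0.61160 = NOK 5,320,920.00
NOK 5,320,920.00 × 124.41 = KRW 661,975,657
KRW 661,975,657 × 0.00060201 = EUR 398,515.97
EUR 398,515.97 ÷ 0.0099512 = INR 40,047,026.49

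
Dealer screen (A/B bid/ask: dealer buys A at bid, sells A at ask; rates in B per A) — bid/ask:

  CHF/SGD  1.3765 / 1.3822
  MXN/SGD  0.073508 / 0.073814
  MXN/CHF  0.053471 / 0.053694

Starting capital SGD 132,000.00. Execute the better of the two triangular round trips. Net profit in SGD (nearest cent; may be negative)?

Best loop SGD → MXN → CHF → SGD:
SGD 132,000.00 ÷ 0.073814 (buy MXN at ask) = MXN 1,788,278.65
MXN 1,788,278.65 × 0.053471 (sell MXN at bid) = CHF 95,621.05
CHF 95,621.05 × 1.3765 (sell CHF at bid) = SGD 131,622.37

Net result: SGD -377.63 (no profitable arbitrage after spreads)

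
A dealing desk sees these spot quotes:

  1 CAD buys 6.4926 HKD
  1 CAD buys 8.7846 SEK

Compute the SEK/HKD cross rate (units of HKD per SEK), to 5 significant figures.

SEK/HKD = 0.73909

1 SEK ÷ 8.7846 = 0.113836 CAD
0.113836 CAD × 6.4926 = 0.739089 HKD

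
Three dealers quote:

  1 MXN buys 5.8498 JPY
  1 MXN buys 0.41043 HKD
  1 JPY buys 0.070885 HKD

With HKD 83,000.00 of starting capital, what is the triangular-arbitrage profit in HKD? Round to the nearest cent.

Profitable loop is HKD → MXN → JPY → HKD:
HKD 83,000.00 ÷ 0.41043 = MXN 202,226.93
MXN 202,226.93 × 5.8498 = JPY 1,182,987
JPY 1,182,987 × 0.070885 = HKD 83,856.04
Profit = HKD 83,856.04 − HKD 83,000.00

Profit: HKD 856.04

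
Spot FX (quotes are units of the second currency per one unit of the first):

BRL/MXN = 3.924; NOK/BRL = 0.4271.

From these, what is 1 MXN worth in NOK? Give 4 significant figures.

1 MXN ÷ 3.924 = 0.254842 BRL
0.254842 BRL ÷ 0.4271 = 0.59668 NOK

MXN/NOK = 0.5967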